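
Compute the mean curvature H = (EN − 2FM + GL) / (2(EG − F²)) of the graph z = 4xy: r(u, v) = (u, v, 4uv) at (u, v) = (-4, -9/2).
H = -1152*sqrt(581)/337561

With E = 16*v^2 + 1, F = 16*u*v, G = 16*u^2 + 1, L = 0, M = 4/sqrt(16*u^2 + 16*v^2 + 1), N = 0, assemble
  H = (EN − 2FM + GL) / (2(EG − F²)) = -64*u*v/(16*u^2 + 16*v^2 + 1)^(3/2).
At (u, v) = (-4, -9/2): H = -1152*sqrt(581)/337561.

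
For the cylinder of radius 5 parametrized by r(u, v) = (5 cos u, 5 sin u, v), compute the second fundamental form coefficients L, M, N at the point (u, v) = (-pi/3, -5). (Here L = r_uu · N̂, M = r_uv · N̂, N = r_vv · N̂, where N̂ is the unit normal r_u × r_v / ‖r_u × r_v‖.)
L = -5;  M = 0;  N = 0

Compute the unit normal N̂(u, v) = (cos(u), sin(u), 0), and the second partials r_uu, r_uv, r_vv. Take dot products:
  L(u, v) = r_uu · N̂ = -5,
  M(u, v) = r_uv · N̂ = 0,
  N(u, v) = r_vv · N̂ = 0.
Evaluating at (u, v) = (-pi/3, -5):
  L = -5, M = 0, N = 0.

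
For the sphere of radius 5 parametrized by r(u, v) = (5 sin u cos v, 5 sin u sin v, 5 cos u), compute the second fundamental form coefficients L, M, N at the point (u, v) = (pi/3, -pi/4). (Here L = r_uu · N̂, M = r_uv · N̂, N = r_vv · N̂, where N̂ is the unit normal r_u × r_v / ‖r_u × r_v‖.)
L = -5;  M = 0;  N = -15/4

Compute the unit normal N̂(u, v) = (sin(u)^2*cos(v)/Abs(sin(u)), sin(u)^2*sin(v)/Abs(sin(u)), sin(2*u)/(2*Abs(sin(u)))), and the second partials r_uu, r_uv, r_vv. Take dot products:
  L(u, v) = r_uu · N̂ = -5*sin(u)/Abs(sin(u)),
  M(u, v) = r_uv · N̂ = 0,
  N(u, v) = r_vv · N̂ = -5*sin(u)^3/Abs(sin(u)).
Evaluating at (u, v) = (pi/3, -pi/4):
  L = -5, M = 0, N = -15/4.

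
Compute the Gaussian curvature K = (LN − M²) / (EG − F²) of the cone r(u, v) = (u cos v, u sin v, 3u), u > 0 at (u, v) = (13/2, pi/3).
K = 0

Coefficients of the first fundamental form: E = 10, F = 0, G = u^2.
Coefficients of the second fundamental form: L = 0, M = 0, N = 3*sqrt(10)*u^2/(10*Abs(u)).
Assemble K = (LN − M²)/(EG − F²) = 0. At (u, v) = (13/2, pi/3): K = 0.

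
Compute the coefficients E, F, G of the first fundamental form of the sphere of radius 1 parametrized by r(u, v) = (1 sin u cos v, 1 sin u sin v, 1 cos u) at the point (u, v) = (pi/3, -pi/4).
E = 1;  F = 0;  G = 3/4

Partials: r_u = (cos(u)*cos(v), sin(v)*cos(u), -sin(u)), r_v = (-sin(u)*sin(v), sin(u)*cos(v), 0). As functions of (u, v):
  E = r_u · r_u = 1,
  F = r_u · r_v = 0,
  G = r_v · r_v = sin(u)^2.
Evaluating at (u, v) = (pi/3, -pi/4): E = 1, F = 0, G = 3/4.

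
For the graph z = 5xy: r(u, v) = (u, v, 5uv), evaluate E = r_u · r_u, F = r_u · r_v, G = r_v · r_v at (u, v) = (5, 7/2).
E = 1229/4;  F = 875/2;  G = 626

Partials: r_u = (1, 0, 5*v), r_v = (0, 1, 5*u). As functions of (u, v):
  E = r_u · r_u = 25*v^2 + 1,
  F = r_u · r_v = 25*u*v,
  G = r_v · r_v = 25*u^2 + 1.
Evaluating at (u, v) = (5, 7/2): E = 1229/4, F = 875/2, G = 626.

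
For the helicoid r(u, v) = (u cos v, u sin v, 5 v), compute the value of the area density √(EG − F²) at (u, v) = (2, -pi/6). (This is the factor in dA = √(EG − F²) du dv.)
√(EG − F²)|_{(2, -pi/6)} = sqrt(29)

E = 1, F = 0, G = u^2 + 25, so EG − F² = u^2 + 25. Taking the positive square root: √(EG − F²) = sqrt(u^2 + 25). At (u, v) = (2, -pi/6): sqrt(29).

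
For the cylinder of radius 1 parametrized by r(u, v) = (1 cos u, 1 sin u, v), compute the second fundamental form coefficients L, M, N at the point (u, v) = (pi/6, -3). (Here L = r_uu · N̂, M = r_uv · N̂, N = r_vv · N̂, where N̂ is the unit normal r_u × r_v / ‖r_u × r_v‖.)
L = -1;  M = 0;  N = 0

Compute the unit normal N̂(u, v) = (cos(u), sin(u), 0), and the second partials r_uu, r_uv, r_vv. Take dot products:
  L(u, v) = r_uu · N̂ = -1,
  M(u, v) = r_uv · N̂ = 0,
  N(u, v) = r_vv · N̂ = 0.
Evaluating at (u, v) = (pi/6, -3):
  L = -1, M = 0, N = 0.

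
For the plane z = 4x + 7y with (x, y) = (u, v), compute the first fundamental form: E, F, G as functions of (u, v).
E = 17;  F = 28;  G = 50

Compute partials: r_u = (1, 0, 4), r_v = (0, 1, 7). Then
  E = r_u · r_u = 17,
  F = r_u · r_v = 28,
  G = r_v · r_v = 50.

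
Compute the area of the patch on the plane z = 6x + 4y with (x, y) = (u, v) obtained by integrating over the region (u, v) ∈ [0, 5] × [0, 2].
Area = 10*sqrt(53)

Area = ∫∫ √(EG − F²) du dv with √(EG − F²) = sqrt(53). Integrating over [0, 5] × [0, 2] gives 10*sqrt(53).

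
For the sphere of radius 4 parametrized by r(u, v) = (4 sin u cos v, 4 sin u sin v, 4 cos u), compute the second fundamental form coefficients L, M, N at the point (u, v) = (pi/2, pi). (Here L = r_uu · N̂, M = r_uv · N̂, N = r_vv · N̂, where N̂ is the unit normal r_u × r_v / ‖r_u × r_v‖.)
L = -4;  M = 0;  N = -4

Compute the unit normal N̂(u, v) = (sin(u)^2*cos(v)/Abs(sin(u)), sin(u)^2*sin(v)/Abs(sin(u)), sin(2*u)/(2*Abs(sin(u)))), and the second partials r_uu, r_uv, r_vv. Take dot products:
  L(u, v) = r_uu · N̂ = -4*sin(u)/Abs(sin(u)),
  M(u, v) = r_uv · N̂ = 0,
  N(u, v) = r_vv · N̂ = -4*sin(u)^3/Abs(sin(u)).
Evaluating at (u, v) = (pi/2, pi):
  L = -4, M = 0, N = -4.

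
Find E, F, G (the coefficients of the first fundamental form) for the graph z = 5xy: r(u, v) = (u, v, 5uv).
E = 25*v^2 + 1;  F = 25*u*v;  G = 25*u^2 + 1

Compute partials: r_u = (1, 0, 5*v), r_v = (0, 1, 5*u). Then
  E = r_u · r_u = 25*v^2 + 1,
  F = r_u · r_v = 25*u*v,
  G = r_v · r_v = 25*u^2 + 1.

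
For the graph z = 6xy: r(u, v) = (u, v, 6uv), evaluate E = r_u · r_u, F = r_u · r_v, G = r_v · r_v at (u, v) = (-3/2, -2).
E = 145;  F = 108;  G = 82

Partials: r_u = (1, 0, 6*v), r_v = (0, 1, 6*u). As functions of (u, v):
  E = r_u · r_u = 36*v^2 + 1,
  F = r_u · r_v = 36*u*v,
  G = r_v · r_v = 36*u^2 + 1.
Evaluating at (u, v) = (-3/2, -2): E = 145, F = 108, G = 82.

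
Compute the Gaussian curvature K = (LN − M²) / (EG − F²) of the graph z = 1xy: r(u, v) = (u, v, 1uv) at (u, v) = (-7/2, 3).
K = -16/7921

Coefficients of the first fundamental form: E = v^2 + 1, F = u*v, G = u^2 + 1.
Coefficients of the second fundamental form: L = 0, M = 1/sqrt(u^2 + v^2 + 1), N = 0.
Assemble K = (LN − M²)/(EG − F²) = 1/((u^2*v^2 - (u^2 + 1)*(v^2 + 1))*(u^2 + v^2 + 1)). At (u, v) = (-7/2, 3): K = -16/7921.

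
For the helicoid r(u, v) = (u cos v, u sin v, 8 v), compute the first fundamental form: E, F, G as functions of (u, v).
E = 1;  F = 0;  G = u^2 + 64

Compute partials: r_u = (cos(v), sin(v), 0), r_v = (-u*sin(v), u*cos(v), 8). Then
  E = r_u · r_u = 1,
  F = r_u · r_v = 0,
  G = r_v · r_v = u^2 + 64.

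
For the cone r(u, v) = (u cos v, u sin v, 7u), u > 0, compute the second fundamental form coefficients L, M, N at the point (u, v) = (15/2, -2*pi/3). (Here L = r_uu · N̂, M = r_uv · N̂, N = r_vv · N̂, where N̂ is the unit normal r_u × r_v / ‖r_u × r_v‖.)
L = 0;  M = 0;  N = 21*sqrt(2)/4

Compute the unit normal N̂(u, v) = (-7*sqrt(2)*u*cos(v)/(10*Abs(u)), -7*sqrt(2)*u*sin(v)/(10*Abs(u)), sqrt(2)*u/(10*Abs(u))), and the second partials r_uu, r_uv, r_vv. Take dot products:
  L(u, v) = r_uu · N̂ = 0,
  M(u, v) = r_uv · N̂ = 0,
  N(u, v) = r_vv · N̂ = 7*sqrt(2)*u^2/(10*Abs(u)).
Evaluating at (u, v) = (15/2, -2*pi/3):
  L = 0, M = 0, N = 21*sqrt(2)/4.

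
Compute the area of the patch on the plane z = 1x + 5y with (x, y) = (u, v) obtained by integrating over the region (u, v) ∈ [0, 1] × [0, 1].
Area = 3*sqrt(3)

Area = ∫∫ √(EG − F²) du dv with √(EG − F²) = 3*sqrt(3). Integrating over [0, 1] × [0, 1] gives 3*sqrt(3).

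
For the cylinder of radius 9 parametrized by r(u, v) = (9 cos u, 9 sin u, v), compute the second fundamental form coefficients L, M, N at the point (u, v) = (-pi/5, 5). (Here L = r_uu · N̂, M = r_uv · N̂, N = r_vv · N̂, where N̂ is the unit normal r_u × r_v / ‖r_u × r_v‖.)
L = -9;  M = 0;  N = 0

Compute the unit normal N̂(u, v) = (cos(u), sin(u), 0), and the second partials r_uu, r_uv, r_vv. Take dot products:
  L(u, v) = r_uu · N̂ = -9,
  M(u, v) = r_uv · N̂ = 0,
  N(u, v) = r_vv · N̂ = 0.
Evaluating at (u, v) = (-pi/5, 5):
  L = -9, M = 0, N = 0.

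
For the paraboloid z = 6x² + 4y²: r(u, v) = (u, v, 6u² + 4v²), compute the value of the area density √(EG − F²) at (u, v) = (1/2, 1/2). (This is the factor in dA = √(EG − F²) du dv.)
√(EG − F²)|_{(1/2, 1/2)} = sqrt(53)

E = 144*u^2 + 1, F = 96*u*v, G = 64*v^2 + 1, so EG − F² = 144*u^2 + 64*v^2 + 1. Taking the positive square root: √(EG − F²) = sqrt(144*u^2 + 64*v^2 + 1). At (u, v) = (1/2, 1/2): sqrt(53).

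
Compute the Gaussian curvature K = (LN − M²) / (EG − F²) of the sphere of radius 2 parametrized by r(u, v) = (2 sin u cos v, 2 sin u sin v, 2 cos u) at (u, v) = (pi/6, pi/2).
K = 1/4

Coefficients of the first fundamental form: E = 4, F = 0, G = 4*sin(u)^2.
Coefficients of the second fundamental form: L = -2*sin(u)/Abs(sin(u)), M = 0, N = -2*sin(u)^3/Abs(sin(u)).
Assemble K = (LN − M²)/(EG − F²) = 1/4. At (u, v) = (pi/6, pi/2): K = 1/4.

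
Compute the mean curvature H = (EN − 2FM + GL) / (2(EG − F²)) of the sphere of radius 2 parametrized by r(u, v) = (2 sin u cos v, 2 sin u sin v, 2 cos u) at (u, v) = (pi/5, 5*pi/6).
H = -1/2

With E = 4, F = 0, G = 4*sin(u)^2, L = -2*sin(u)/Abs(sin(u)), M = 0, N = -2*sin(u)^3/Abs(sin(u)), assemble
  H = (EN − 2FM + GL) / (2(EG − F²)) = -sin(u)/(2*Abs(sin(u))).
At (u, v) = (pi/5, 5*pi/6): H = -1/2.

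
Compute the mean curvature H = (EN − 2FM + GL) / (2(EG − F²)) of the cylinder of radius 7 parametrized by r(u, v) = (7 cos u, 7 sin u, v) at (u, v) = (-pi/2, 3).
H = -1/14

With E = 49, F = 0, G = 1, L = -7, M = 0, N = 0, assemble
  H = (EN − 2FM + GL) / (2(EG − F²)) = -1/14.
At (u, v) = (-pi/2, 3): H = -1/14.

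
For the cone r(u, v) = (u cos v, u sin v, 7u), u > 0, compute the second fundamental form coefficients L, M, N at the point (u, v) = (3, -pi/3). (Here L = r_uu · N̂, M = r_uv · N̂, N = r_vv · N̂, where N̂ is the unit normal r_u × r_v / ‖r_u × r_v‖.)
L = 0;  M = 0;  N = 21*sqrt(2)/10

Compute the unit normal N̂(u, v) = (-7*sqrt(2)*u*cos(v)/(10*Abs(u)), -7*sqrt(2)*u*sin(v)/(10*Abs(u)), sqrt(2)*u/(10*Abs(u))), and the second partials r_uu, r_uv, r_vv. Take dot products:
  L(u, v) = r_uu · N̂ = 0,
  M(u, v) = r_uv · N̂ = 0,
  N(u, v) = r_vv · N̂ = 7*sqrt(2)*u^2/(10*Abs(u)).
Evaluating at (u, v) = (3, -pi/3):
  L = 0, M = 0, N = 21*sqrt(2)/10.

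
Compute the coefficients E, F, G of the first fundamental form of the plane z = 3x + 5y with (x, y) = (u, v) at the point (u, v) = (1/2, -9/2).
E = 10;  F = 15;  G = 26

Partials: r_u = (1, 0, 3), r_v = (0, 1, 5). As functions of (u, v):
  E = r_u · r_u = 10,
  F = r_u · r_v = 15,
  G = r_v · r_v = 26.
Evaluating at (u, v) = (1/2, -9/2): E = 10, F = 15, G = 26.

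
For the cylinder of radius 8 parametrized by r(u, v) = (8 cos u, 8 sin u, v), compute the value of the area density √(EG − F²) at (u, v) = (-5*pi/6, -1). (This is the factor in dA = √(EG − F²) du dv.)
√(EG − F²)|_{(-5*pi/6, -1)} = 8

E = 64, F = 0, G = 1, so EG − F² = 64. Taking the positive square root: √(EG − F²) = 8. At (u, v) = (-5*pi/6, -1): 8.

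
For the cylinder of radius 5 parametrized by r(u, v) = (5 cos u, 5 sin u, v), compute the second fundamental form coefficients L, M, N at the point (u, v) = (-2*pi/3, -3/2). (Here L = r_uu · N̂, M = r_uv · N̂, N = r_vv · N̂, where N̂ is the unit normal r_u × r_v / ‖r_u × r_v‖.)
L = -5;  M = 0;  N = 0

Compute the unit normal N̂(u, v) = (cos(u), sin(u), 0), and the second partials r_uu, r_uv, r_vv. Take dot products:
  L(u, v) = r_uu · N̂ = -5,
  M(u, v) = r_uv · N̂ = 0,
  N(u, v) = r_vv · N̂ = 0.
Evaluating at (u, v) = (-2*pi/3, -3/2):
  L = -5, M = 0, N = 0.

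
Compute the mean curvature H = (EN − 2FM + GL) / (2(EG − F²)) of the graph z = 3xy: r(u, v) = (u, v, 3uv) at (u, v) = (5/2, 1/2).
H = -135*sqrt(238)/28322

With E = 9*v^2 + 1, F = 9*u*v, G = 9*u^2 + 1, L = 0, M = 3/sqrt(9*u^2 + 9*v^2 + 1), N = 0, assemble
  H = (EN − 2FM + GL) / (2(EG − F²)) = -27*u*v/(9*u^2 + 9*v^2 + 1)^(3/2).
At (u, v) = (5/2, 1/2): H = -135*sqrt(238)/28322.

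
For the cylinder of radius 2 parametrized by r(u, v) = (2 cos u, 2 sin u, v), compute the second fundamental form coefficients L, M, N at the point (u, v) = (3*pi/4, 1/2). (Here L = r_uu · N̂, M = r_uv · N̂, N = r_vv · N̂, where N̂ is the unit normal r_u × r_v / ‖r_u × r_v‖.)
L = -2;  M = 0;  N = 0

Compute the unit normal N̂(u, v) = (cos(u), sin(u), 0), and the second partials r_uu, r_uv, r_vv. Take dot products:
  L(u, v) = r_uu · N̂ = -2,
  M(u, v) = r_uv · N̂ = 0,
  N(u, v) = r_vv · N̂ = 0.
Evaluating at (u, v) = (3*pi/4, 1/2):
  L = -2, M = 0, N = 0.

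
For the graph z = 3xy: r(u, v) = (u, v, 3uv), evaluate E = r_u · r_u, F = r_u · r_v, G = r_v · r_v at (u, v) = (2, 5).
E = 226;  F = 90;  G = 37

Partials: r_u = (1, 0, 3*v), r_v = (0, 1, 3*u). As functions of (u, v):
  E = r_u · r_u = 9*v^2 + 1,
  F = r_u · r_v = 9*u*v,
  G = r_v · r_v = 9*u^2 + 1.
Evaluating at (u, v) = (2, 5): E = 226, F = 90, G = 37.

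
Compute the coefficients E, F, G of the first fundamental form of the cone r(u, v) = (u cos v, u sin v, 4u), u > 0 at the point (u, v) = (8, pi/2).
E = 17;  F = 0;  G = 64

Partials: r_u = (cos(v), sin(v), 4), r_v = (-u*sin(v), u*cos(v), 0). As functions of (u, v):
  E = r_u · r_u = 17,
  F = r_u · r_v = 0,
  G = r_v · r_v = u^2.
Evaluating at (u, v) = (8, pi/2): E = 17, F = 0, G = 64.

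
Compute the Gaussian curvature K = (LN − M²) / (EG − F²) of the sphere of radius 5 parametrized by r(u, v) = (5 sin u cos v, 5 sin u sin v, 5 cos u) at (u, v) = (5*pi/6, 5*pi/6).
K = 1/25

Coefficients of the first fundamental form: E = 25, F = 0, G = 25*sin(u)^2.
Coefficients of the second fundamental form: L = -5*sin(u)/Abs(sin(u)), M = 0, N = -5*sin(u)^3/Abs(sin(u)).
Assemble K = (LN − M²)/(EG − F²) = 1/25. At (u, v) = (5*pi/6, 5*pi/6): K = 1/25.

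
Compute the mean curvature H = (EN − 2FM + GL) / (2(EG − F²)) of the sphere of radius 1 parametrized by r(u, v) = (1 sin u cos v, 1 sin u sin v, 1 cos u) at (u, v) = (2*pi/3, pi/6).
H = -1

With E = 1, F = 0, G = sin(u)^2, L = -sin(u)/Abs(sin(u)), M = 0, N = -sin(u)^3/Abs(sin(u)), assemble
  H = (EN − 2FM + GL) / (2(EG − F²)) = -sin(u)/Abs(sin(u)).
At (u, v) = (2*pi/3, pi/6): H = -1.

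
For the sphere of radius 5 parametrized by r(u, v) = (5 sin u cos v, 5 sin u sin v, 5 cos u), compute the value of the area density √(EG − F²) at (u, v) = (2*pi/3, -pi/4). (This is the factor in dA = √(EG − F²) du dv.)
√(EG − F²)|_{(2*pi/3, -pi/4)} = 25*sqrt(3)/2

E = 25, F = 0, G = 25*sin(u)^2, so EG − F² = 625*sin(u)^2. Taking the positive square root: √(EG − F²) = 25*Abs(sin(u)). At (u, v) = (2*pi/3, -pi/4): 25*sqrt(3)/2.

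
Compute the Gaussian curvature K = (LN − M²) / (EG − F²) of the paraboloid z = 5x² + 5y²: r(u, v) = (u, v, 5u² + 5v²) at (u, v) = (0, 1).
K = 100/10201

Coefficients of the first fundamental form: E = 100*u^2 + 1, F = 100*u*v, G = 100*v^2 + 1.
Coefficients of the second fundamental form: L = 10/sqrt(100*u^2 + 100*v^2 + 1), M = 0, N = 10/sqrt(100*u^2 + 100*v^2 + 1).
Assemble K = (LN − M²)/(EG − F²) = 100/(10000*u^4 + 20000*u^2*v^2 + 200*u^2 + 10000*v^4 + 200*v^2 + 1). At (u, v) = (0, 1): K = 100/10201.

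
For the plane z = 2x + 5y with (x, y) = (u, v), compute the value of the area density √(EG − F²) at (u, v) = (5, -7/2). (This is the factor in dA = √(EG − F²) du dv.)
√(EG − F²)|_{(5, -7/2)} = sqrt(30)

E = 5, F = 10, G = 26, so EG − F² = 30. Taking the positive square root: √(EG − F²) = sqrt(30). At (u, v) = (5, -7/2): sqrt(30).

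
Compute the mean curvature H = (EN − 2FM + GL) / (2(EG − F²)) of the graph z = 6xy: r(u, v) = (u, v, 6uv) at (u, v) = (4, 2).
H = -1728*sqrt(721)/519841

With E = 36*v^2 + 1, F = 36*u*v, G = 36*u^2 + 1, L = 0, M = 6/sqrt(36*u^2 + 36*v^2 + 1), N = 0, assemble
  H = (EN − 2FM + GL) / (2(EG − F²)) = -216*u*v/(36*u^2 + 36*v^2 + 1)^(3/2).
At (u, v) = (4, 2): H = -1728*sqrt(721)/519841.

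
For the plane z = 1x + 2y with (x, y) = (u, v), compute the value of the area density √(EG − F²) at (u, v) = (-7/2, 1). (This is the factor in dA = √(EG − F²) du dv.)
√(EG − F²)|_{(-7/2, 1)} = sqrt(6)

E = 2, F = 2, G = 5, so EG − F² = 6. Taking the positive square root: √(EG − F²) = sqrt(6). At (u, v) = (-7/2, 1): sqrt(6).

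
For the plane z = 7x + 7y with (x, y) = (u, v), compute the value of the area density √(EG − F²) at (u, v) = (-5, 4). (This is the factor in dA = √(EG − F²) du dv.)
√(EG − F²)|_{(-5, 4)} = 3*sqrt(11)

E = 50, F = 49, G = 50, so EG − F² = 99. Taking the positive square root: √(EG − F²) = 3*sqrt(11). At (u, v) = (-5, 4): 3*sqrt(11).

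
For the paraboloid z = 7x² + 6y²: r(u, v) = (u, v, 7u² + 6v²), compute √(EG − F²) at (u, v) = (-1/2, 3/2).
√(EG − F²)|_{(-1/2, 3/2)} = sqrt(374)

E = 196*u^2 + 1, F = 168*u*v, G = 144*v^2 + 1; EG − F² = 196*u^2 + 144*v^2 + 1; √(EG − F²) = sqrt(196*u^2 + 144*v^2 + 1). At the given point: sqrt(374).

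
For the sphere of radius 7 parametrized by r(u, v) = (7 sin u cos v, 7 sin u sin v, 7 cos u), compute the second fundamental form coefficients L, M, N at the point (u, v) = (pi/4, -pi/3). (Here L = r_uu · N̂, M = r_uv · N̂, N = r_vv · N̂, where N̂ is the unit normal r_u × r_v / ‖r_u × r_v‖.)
L = -7;  M = 0;  N = -7/2

Compute the unit normal N̂(u, v) = (sin(u)^2*cos(v)/Abs(sin(u)), sin(u)^2*sin(v)/Abs(sin(u)), sin(2*u)/(2*Abs(sin(u)))), and the second partials r_uu, r_uv, r_vv. Take dot products:
  L(u, v) = r_uu · N̂ = -7*sin(u)/Abs(sin(u)),
  M(u, v) = r_uv · N̂ = 0,
  N(u, v) = r_vv · N̂ = -7*sin(u)^3/Abs(sin(u)).
Evaluating at (u, v) = (pi/4, -pi/3):
  L = -7, M = 0, N = -7/2.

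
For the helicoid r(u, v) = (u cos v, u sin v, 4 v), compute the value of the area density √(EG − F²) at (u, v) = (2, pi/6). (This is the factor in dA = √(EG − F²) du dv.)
√(EG − F²)|_{(2, pi/6)} = 2*sqrt(5)

E = 1, F = 0, G = u^2 + 16, so EG − F² = u^2 + 16. Taking the positive square root: √(EG − F²) = sqrt(u^2 + 16). At (u, v) = (2, pi/6): 2*sqrt(5).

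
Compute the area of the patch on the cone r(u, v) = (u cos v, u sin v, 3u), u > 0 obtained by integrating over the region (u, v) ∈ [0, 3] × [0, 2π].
Area = 9*sqrt(10)*pi

Area = ∫∫ √(EG − F²) du dv with √(EG − F²) = sqrt(10)*Abs(u). Integrating over [0, 3] × [0, 2π] gives 9*sqrt(10)*pi.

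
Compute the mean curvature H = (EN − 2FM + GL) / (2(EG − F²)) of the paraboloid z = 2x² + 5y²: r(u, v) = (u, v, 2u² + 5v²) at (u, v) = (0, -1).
H = 207*sqrt(101)/10201

With E = 16*u^2 + 1, F = 40*u*v, G = 100*v^2 + 1, L = 4/sqrt(16*u^2 + 100*v^2 + 1), M = 0, N = 10/sqrt(16*u^2 + 100*v^2 + 1), assemble
  H = (EN − 2FM + GL) / (2(EG − F²)) = (80*u^2 + 200*v^2 + 7)/(16*u^2 + 100*v^2 + 1)^(3/2).
At (u, v) = (0, -1): H = 207*sqrt(101)/10201.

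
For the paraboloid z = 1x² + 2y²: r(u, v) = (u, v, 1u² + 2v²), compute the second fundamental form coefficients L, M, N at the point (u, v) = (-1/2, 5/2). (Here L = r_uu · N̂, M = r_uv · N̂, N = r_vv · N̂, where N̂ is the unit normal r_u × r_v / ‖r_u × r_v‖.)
L = sqrt(102)/51;  M = 0;  N = 2*sqrt(102)/51

Compute the unit normal N̂(u, v) = (-2*u/sqrt(4*u^2 + 16*v^2 + 1), -4*v/sqrt(4*u^2 + 16*v^2 + 1), 1/sqrt(4*u^2 + 16*v^2 + 1)), and the second partials r_uu, r_uv, r_vv. Take dot products:
  L(u, v) = r_uu · N̂ = 2/sqrt(4*u^2 + 16*v^2 + 1),
  M(u, v) = r_uv · N̂ = 0,
  N(u, v) = r_vv · N̂ = 4/sqrt(4*u^2 + 16*v^2 + 1).
Evaluating at (u, v) = (-1/2, 5/2):
  L = sqrt(102)/51, M = 0, N = 2*sqrt(102)/51.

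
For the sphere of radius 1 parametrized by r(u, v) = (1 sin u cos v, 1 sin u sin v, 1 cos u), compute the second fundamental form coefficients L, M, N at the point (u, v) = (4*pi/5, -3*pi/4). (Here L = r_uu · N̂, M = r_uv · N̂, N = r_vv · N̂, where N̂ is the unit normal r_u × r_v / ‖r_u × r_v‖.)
L = -1;  M = 0;  N = -5/8 + sqrt(5)/8

Compute the unit normal N̂(u, v) = (sin(u)^2*cos(v)/Abs(sin(u)), sin(u)^2*sin(v)/Abs(sin(u)), sin(2*u)/(2*Abs(sin(u)))), and the second partials r_uu, r_uv, r_vv. Take dot products:
  L(u, v) = r_uu · N̂ = -sin(u)/Abs(sin(u)),
  M(u, v) = r_uv · N̂ = 0,
  N(u, v) = r_vv · N̂ = -sin(u)^3/Abs(sin(u)).
Evaluating at (u, v) = (4*pi/5, -3*pi/4):
  L = -1, M = 0, N = -5/8 + sqrt(5)/8.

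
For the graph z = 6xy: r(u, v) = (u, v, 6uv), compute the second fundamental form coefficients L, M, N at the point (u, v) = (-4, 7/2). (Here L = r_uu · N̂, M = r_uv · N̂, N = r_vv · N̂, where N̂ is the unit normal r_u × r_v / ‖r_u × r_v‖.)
L = 0;  M = 3*sqrt(1018)/509;  N = 0

Compute the unit normal N̂(u, v) = (-6*v/sqrt(36*u^2 + 36*v^2 + 1), -6*u/sqrt(36*u^2 + 36*v^2 + 1), 1/sqrt(36*u^2 + 36*v^2 + 1)), and the second partials r_uu, r_uv, r_vv. Take dot products:
  L(u, v) = r_uu · N̂ = 0,
  M(u, v) = r_uv · N̂ = 6/sqrt(36*u^2 + 36*v^2 + 1),
  N(u, v) = r_vv · N̂ = 0.
Evaluating at (u, v) = (-4, 7/2):
  L = 0, M = 3*sqrt(1018)/509, N = 0.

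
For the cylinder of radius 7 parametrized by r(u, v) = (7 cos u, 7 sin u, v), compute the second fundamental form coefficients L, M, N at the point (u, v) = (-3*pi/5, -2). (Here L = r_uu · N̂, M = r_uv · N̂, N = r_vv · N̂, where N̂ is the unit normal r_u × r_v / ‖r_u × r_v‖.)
L = -7;  M = 0;  N = 0

Compute the unit normal N̂(u, v) = (cos(u), sin(u), 0), and the second partials r_uu, r_uv, r_vv. Take dot products:
  L(u, v) = r_uu · N̂ = -7,
  M(u, v) = r_uv · N̂ = 0,
  N(u, v) = r_vv · N̂ = 0.
Evaluating at (u, v) = (-3*pi/5, -2):
  L = -7, M = 0, N = 0.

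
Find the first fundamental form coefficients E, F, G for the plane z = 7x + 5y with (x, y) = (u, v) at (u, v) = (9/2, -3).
E = 50;  F = 35;  G = 26

Partials: r_u = (1, 0, 7), r_v = (0, 1, 5). As functions of (u, v):
  E = r_u · r_u = 50,
  F = r_u · r_v = 35,
  G = r_v · r_v = 26.
Evaluating at (u, v) = (9/2, -3): E = 50, F = 35, G = 26.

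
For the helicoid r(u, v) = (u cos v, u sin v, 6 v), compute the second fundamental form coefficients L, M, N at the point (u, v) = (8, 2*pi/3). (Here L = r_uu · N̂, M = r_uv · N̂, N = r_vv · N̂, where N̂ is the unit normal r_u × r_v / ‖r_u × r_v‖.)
L = 0;  M = -3/5;  N = 0

Compute the unit normal N̂(u, v) = (6*sin(v)/sqrt(u^2 + 36), -6*cos(v)/sqrt(u^2 + 36), u/sqrt(u^2 + 36)), and the second partials r_uu, r_uv, r_vv. Take dot products:
  L(u, v) = r_uu · N̂ = 0,
  M(u, v) = r_uv · N̂ = -6/sqrt(u^2 + 36),
  N(u, v) = r_vv · N̂ = 0.
Evaluating at (u, v) = (8, 2*pi/3):
  L = 0, M = -3/5, N = 0.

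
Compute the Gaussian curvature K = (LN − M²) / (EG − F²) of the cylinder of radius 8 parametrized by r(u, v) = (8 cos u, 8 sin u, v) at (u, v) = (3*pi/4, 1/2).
K = 0

Coefficients of the first fundamental form: E = 64, F = 0, G = 1.
Coefficients of the second fundamental form: L = -8, M = 0, N = 0.
Assemble K = (LN − M²)/(EG − F²) = 0. At (u, v) = (3*pi/4, 1/2): K = 0.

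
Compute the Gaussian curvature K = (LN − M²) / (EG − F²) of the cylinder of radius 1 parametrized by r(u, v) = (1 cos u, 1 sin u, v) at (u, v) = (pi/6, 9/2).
K = 0

Coefficients of the first fundamental form: E = 1, F = 0, G = 1.
Coefficients of the second fundamental form: L = -1, M = 0, N = 0.
Assemble K = (LN − M²)/(EG − F²) = 0. At (u, v) = (pi/6, 9/2): K = 0.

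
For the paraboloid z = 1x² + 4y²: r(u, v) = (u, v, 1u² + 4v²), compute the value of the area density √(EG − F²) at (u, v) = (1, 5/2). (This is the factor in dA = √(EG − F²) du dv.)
√(EG − F²)|_{(1, 5/2)} = 9*sqrt(5)

E = 4*u^2 + 1, F = 16*u*v, G = 64*v^2 + 1, so EG − F² = 4*u^2 + 64*v^2 + 1. Taking the positive square root: √(EG − F²) = sqrt(4*u^2 + 64*v^2 + 1). At (u, v) = (1, 5/2): 9*sqrt(5).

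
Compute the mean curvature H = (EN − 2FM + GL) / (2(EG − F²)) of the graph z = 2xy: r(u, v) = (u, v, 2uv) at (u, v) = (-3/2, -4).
H = -12*sqrt(74)/1369

With E = 4*v^2 + 1, F = 4*u*v, G = 4*u^2 + 1, L = 0, M = 2/sqrt(4*u^2 + 4*v^2 + 1), N = 0, assemble
  H = (EN − 2FM + GL) / (2(EG − F²)) = -8*u*v/(4*u^2 + 4*v^2 + 1)^(3/2).
At (u, v) = (-3/2, -4): H = -12*sqrt(74)/1369.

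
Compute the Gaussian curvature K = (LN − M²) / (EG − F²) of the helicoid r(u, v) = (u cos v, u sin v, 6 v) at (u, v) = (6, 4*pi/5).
K = -1/144

Coefficients of the first fundamental form: E = 1, F = 0, G = u^2 + 36.
Coefficients of the second fundamental form: L = 0, M = -6/sqrt(u^2 + 36), N = 0.
Assemble K = (LN − M²)/(EG − F²) = -36/(u^2 + 36)^2. At (u, v) = (6, 4*pi/5): K = -1/144.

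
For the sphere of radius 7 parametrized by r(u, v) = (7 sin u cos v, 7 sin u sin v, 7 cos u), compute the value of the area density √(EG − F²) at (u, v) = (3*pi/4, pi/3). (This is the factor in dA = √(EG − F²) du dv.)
√(EG − F²)|_{(3*pi/4, pi/3)} = 49*sqrt(2)/2

E = 49, F = 0, G = 49*sin(u)^2, so EG − F² = 2401*sin(u)^2. Taking the positive square root: √(EG − F²) = 49*Abs(sin(u)). At (u, v) = (3*pi/4, pi/3): 49*sqrt(2)/2.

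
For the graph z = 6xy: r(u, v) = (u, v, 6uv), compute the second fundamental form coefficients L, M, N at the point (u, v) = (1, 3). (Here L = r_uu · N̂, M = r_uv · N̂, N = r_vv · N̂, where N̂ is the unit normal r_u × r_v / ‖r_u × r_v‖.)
L = 0;  M = 6/19;  N = 0

Compute the unit normal N̂(u, v) = (-6*v/sqrt(36*u^2 + 36*v^2 + 1), -6*u/sqrt(36*u^2 + 36*v^2 + 1), 1/sqrt(36*u^2 + 36*v^2 + 1)), and the second partials r_uu, r_uv, r_vv. Take dot products:
  L(u, v) = r_uu · N̂ = 0,
  M(u, v) = r_uv · N̂ = 6/sqrt(36*u^2 + 36*v^2 + 1),
  N(u, v) = r_vv · N̂ = 0.
Evaluating at (u, v) = (1, 3):
  L = 0, M = 6/19, N = 0.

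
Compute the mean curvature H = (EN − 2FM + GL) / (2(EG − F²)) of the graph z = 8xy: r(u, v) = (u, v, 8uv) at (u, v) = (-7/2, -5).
H = -1792*sqrt(265)/379215

With E = 64*v^2 + 1, F = 64*u*v, G = 64*u^2 + 1, L = 0, M = 8/sqrt(64*u^2 + 64*v^2 + 1), N = 0, assemble
  H = (EN − 2FM + GL) / (2(EG − F²)) = -512*u*v/(64*u^2 + 64*v^2 + 1)^(3/2).
At (u, v) = (-7/2, -5): H = -1792*sqrt(265)/379215.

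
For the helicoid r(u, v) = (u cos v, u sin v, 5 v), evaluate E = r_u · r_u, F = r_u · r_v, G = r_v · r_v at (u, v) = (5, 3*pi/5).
E = 1;  F = 0;  G = 50

Partials: r_u = (cos(v), sin(v), 0), r_v = (-u*sin(v), u*cos(v), 5). As functions of (u, v):
  E = r_u · r_u = 1,
  F = r_u · r_v = 0,
  G = r_v · r_v = u^2 + 25.
Evaluating at (u, v) = (5, 3*pi/5): E = 1, F = 0, G = 50.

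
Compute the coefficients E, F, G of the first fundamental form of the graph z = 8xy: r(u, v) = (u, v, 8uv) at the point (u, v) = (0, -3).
E = 577;  F = 0;  G = 1

Partials: r_u = (1, 0, 8*v), r_v = (0, 1, 8*u). As functions of (u, v):
  E = r_u · r_u = 64*v^2 + 1,
  F = r_u · r_v = 64*u*v,
  G = r_v · r_v = 64*u^2 + 1.
Evaluating at (u, v) = (0, -3): E = 577, F = 0, G = 1.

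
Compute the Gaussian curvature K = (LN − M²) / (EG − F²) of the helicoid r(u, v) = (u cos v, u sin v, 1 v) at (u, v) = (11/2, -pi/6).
K = -16/15625

Coefficients of the first fundamental form: E = 1, F = 0, G = u^2 + 1.
Coefficients of the second fundamental form: L = 0, M = -1/sqrt(u^2 + 1), N = 0.
Assemble K = (LN − M²)/(EG − F²) = -1/(u^2 + 1)^2. At (u, v) = (11/2, -pi/6): K = -16/15625.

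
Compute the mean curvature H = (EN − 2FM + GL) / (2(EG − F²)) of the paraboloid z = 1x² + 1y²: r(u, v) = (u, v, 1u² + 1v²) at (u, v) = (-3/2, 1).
H = 15*sqrt(14)/196

With E = 4*u^2 + 1, F = 4*u*v, G = 4*v^2 + 1, L = 2/sqrt(4*u^2 + 4*v^2 + 1), M = 0, N = 2/sqrt(4*u^2 + 4*v^2 + 1), assemble
  H = (EN − 2FM + GL) / (2(EG − F²)) = 2*(2*u^2 + 2*v^2 + 1)/(4*u^2 + 4*v^2 + 1)^(3/2).
At (u, v) = (-3/2, 1): H = 15*sqrt(14)/196.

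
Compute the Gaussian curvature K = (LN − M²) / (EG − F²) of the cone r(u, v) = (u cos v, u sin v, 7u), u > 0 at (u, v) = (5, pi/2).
K = 0

Coefficients of the first fundamental form: E = 50, F = 0, G = u^2.
Coefficients of the second fundamental form: L = 0, M = 0, N = 7*sqrt(2)*u^2/(10*Abs(u)).
Assemble K = (LN − M²)/(EG − F²) = 0. At (u, v) = (5, pi/2): K = 0.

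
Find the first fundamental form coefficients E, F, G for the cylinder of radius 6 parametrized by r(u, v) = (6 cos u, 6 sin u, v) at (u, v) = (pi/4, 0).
E = 36;  F = 0;  G = 1

Partials: r_u = (-6*sin(u), 6*cos(u), 0), r_v = (0, 0, 1). As functions of (u, v):
  E = r_u · r_u = 36,
  F = r_u · r_v = 0,
  G = r_v · r_v = 1.
Evaluating at (u, v) = (pi/4, 0): E = 36, F = 0, G = 1.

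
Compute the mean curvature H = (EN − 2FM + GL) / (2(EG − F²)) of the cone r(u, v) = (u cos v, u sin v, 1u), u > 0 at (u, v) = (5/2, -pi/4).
H = sqrt(2)/10

With E = 2, F = 0, G = u^2, L = 0, M = 0, N = sqrt(2)*u^2/(2*Abs(u)), assemble
  H = (EN − 2FM + GL) / (2(EG − F²)) = sqrt(2)/(4*Abs(u)).
At (u, v) = (5/2, -pi/4): H = sqrt(2)/10.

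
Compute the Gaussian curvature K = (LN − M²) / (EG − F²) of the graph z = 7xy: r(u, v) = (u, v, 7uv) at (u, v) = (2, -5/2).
K = -784/4052169

Coefficients of the first fundamental form: E = 49*v^2 + 1, F = 49*u*v, G = 49*u^2 + 1.
Coefficients of the second fundamental form: L = 0, M = 7/sqrt(49*u^2 + 49*v^2 + 1), N = 0.
Assemble K = (LN − M²)/(EG − F²) = -49/(2401*u^4 + 4802*u^2*v^2 + 98*u^2 + 2401*v^4 + 98*v^2 + 1). At (u, v) = (2, -5/2): K = -784/4052169.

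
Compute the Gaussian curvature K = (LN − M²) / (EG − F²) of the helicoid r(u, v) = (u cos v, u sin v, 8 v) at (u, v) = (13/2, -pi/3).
K = -1024/180625

Coefficients of the first fundamental form: E = 1, F = 0, G = u^2 + 64.
Coefficients of the second fundamental form: L = 0, M = -8/sqrt(u^2 + 64), N = 0.
Assemble K = (LN − M²)/(EG − F²) = -64/(u^2 + 64)^2. At (u, v) = (13/2, -pi/3): K = -1024/180625.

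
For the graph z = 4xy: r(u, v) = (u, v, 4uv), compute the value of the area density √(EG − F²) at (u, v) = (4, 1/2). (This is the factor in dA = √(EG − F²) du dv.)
√(EG − F²)|_{(4, 1/2)} = 3*sqrt(29)

E = 16*v^2 + 1, F = 16*u*v, G = 16*u^2 + 1, so EG − F² = 16*u^2 + 16*v^2 + 1. Taking the positive square root: √(EG − F²) = sqrt(16*u^2 + 16*v^2 + 1). At (u, v) = (4, 1/2): 3*sqrt(29).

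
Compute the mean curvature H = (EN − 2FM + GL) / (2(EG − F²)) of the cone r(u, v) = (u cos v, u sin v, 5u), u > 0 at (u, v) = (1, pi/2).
H = 5*sqrt(26)/52

With E = 26, F = 0, G = u^2, L = 0, M = 0, N = 5*sqrt(26)*u^2/(26*Abs(u)), assemble
  H = (EN − 2FM + GL) / (2(EG − F²)) = 5*sqrt(26)/(52*Abs(u)).
At (u, v) = (1, pi/2): H = 5*sqrt(26)/52.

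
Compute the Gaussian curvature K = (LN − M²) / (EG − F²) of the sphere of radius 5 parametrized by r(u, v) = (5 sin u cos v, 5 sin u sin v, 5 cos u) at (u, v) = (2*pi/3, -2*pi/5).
K = 1/25

Coefficients of the first fundamental form: E = 25, F = 0, G = 25*sin(u)^2.
Coefficients of the second fundamental form: L = -5*sin(u)/Abs(sin(u)), M = 0, N = -5*sin(u)^3/Abs(sin(u)).
Assemble K = (LN − M²)/(EG − F²) = 1/25. At (u, v) = (2*pi/3, -2*pi/5): K = 1/25.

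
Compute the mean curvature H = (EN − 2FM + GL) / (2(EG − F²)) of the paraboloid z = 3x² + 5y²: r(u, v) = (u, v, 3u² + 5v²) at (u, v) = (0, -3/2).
H = 683*sqrt(226)/51076

With E = 36*u^2 + 1, F = 60*u*v, G = 100*v^2 + 1, L = 6/sqrt(36*u^2 + 100*v^2 + 1), M = 0, N = 10/sqrt(36*u^2 + 100*v^2 + 1), assemble
  H = (EN − 2FM + GL) / (2(EG − F²)) = 4*(45*u^2 + 75*v^2 + 2)/(36*u^2 + 100*v^2 + 1)^(3/2).
At (u, v) = (0, -3/2): H = 683*sqrt(226)/51076.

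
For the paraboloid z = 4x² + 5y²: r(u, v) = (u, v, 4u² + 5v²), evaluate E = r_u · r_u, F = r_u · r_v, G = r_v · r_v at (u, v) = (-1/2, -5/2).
E = 17;  F = 100;  G = 626

Partials: r_u = (1, 0, 8*u), r_v = (0, 1, 10*v). As functions of (u, v):
  E = r_u · r_u = 64*u^2 + 1,
  F = r_u · r_v = 80*u*v,
  G = r_v · r_v = 100*v^2 + 1.
Evaluating at (u, v) = (-1/2, -5/2): E = 17, F = 100, G = 626.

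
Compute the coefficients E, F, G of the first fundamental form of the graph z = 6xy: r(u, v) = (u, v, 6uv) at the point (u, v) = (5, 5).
E = 901;  F = 900;  G = 901

Partials: r_u = (1, 0, 6*v), r_v = (0, 1, 6*u). As functions of (u, v):
  E = r_u · r_u = 36*v^2 + 1,
  F = r_u · r_v = 36*u*v,
  G = r_v · r_v = 36*u^2 + 1.
Evaluating at (u, v) = (5, 5): E = 901, F = 900, G = 901.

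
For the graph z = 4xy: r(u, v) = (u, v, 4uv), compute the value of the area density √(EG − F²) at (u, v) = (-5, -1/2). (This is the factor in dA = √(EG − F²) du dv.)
√(EG − F²)|_{(-5, -1/2)} = 9*sqrt(5)

E = 16*v^2 + 1, F = 16*u*v, G = 16*u^2 + 1, so EG − F² = 16*u^2 + 16*v^2 + 1. Taking the positive square root: √(EG − F²) = sqrt(16*u^2 + 16*v^2 + 1). At (u, v) = (-5, -1/2): 9*sqrt(5).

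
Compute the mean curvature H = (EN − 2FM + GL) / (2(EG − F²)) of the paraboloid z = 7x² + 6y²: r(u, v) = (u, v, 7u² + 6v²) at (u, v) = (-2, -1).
H = 5725*sqrt(929)/863041

With E = 196*u^2 + 1, F = 168*u*v, G = 144*v^2 + 1, L = 14/sqrt(196*u^2 + 144*v^2 + 1), M = 0, N = 12/sqrt(196*u^2 + 144*v^2 + 1), assemble
  H = (EN − 2FM + GL) / (2(EG − F²)) = (1176*u^2 + 1008*v^2 + 13)/(196*u^2 + 144*v^2 + 1)^(3/2).
At (u, v) = (-2, -1): H = 5725*sqrt(929)/863041.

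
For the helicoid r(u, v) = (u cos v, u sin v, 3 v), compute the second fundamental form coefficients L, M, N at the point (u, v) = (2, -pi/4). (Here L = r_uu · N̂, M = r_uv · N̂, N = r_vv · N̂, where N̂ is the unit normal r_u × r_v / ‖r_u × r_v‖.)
L = 0;  M = -3*sqrt(13)/13;  N = 0

Compute the unit normal N̂(u, v) = (3*sin(v)/sqrt(u^2 + 9), -3*cos(v)/sqrt(u^2 + 9), u/sqrt(u^2 + 9)), and the second partials r_uu, r_uv, r_vv. Take dot products:
  L(u, v) = r_uu · N̂ = 0,
  M(u, v) = r_uv · N̂ = -3/sqrt(u^2 + 9),
  N(u, v) = r_vv · N̂ = 0.
Evaluating at (u, v) = (2, -pi/4):
  L = 0, M = -3*sqrt(13)/13, N = 0.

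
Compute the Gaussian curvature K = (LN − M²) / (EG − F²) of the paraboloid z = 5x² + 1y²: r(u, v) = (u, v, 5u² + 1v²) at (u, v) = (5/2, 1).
K = 1/19845

Coefficients of the first fundamental form: E = 100*u^2 + 1, F = 20*u*v, G = 4*v^2 + 1.
Coefficients of the second fundamental form: L = 10/sqrt(100*u^2 + 4*v^2 + 1), M = 0, N = 2/sqrt(100*u^2 + 4*v^2 + 1).
Assemble K = (LN − M²)/(EG − F²) = 20/(10000*u^4 + 800*u^2*v^2 + 200*u^2 + 16*v^4 + 8*v^2 + 1). At (u, v) = (5/2, 1): K = 1/19845.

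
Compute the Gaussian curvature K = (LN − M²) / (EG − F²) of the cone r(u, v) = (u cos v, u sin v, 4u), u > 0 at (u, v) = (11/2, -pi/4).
K = 0

Coefficients of the first fundamental form: E = 17, F = 0, G = u^2.
Coefficients of the second fundamental form: L = 0, M = 0, N = 4*sqrt(17)*u^2/(17*Abs(u)).
Assemble K = (LN − M²)/(EG − F²) = 0. At (u, v) = (11/2, -pi/4): K = 0.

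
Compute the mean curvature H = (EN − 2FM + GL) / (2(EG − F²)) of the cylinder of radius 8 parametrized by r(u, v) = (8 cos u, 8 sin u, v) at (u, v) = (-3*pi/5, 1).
H = -1/16

With E = 64, F = 0, G = 1, L = -8, M = 0, N = 0, assemble
  H = (EN − 2FM + GL) / (2(EG − F²)) = -1/16.
At (u, v) = (-3*pi/5, 1): H = -1/16.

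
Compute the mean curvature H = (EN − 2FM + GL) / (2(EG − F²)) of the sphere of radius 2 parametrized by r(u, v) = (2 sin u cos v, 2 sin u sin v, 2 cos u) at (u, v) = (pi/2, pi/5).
H = -1/2

With E = 4, F = 0, G = 4*sin(u)^2, L = -2*sin(u)/Abs(sin(u)), M = 0, N = -2*sin(u)^3/Abs(sin(u)), assemble
  H = (EN − 2FM + GL) / (2(EG − F²)) = -sin(u)/(2*Abs(sin(u))).
At (u, v) = (pi/2, pi/5): H = -1/2.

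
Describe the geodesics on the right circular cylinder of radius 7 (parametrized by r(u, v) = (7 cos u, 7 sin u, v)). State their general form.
The cylinder is flat (K = 0) and locally isometric to the plane via the development (u, v) ↦ (7 u, v). Geodesics are the pre-images of straight lines: circles (v constant), vertical lines (u constant), and helices (v = c · u + d) for constants c, d.

A right cylinder has E = 7², F = 0, G = 1, so EG − F² = 7², and L = −7, M = N = 0, giving K = (LN − M²)/(EG − F²) = 0 everywhere. A flat surface is locally isometric to the Euclidean plane via the map (u, v) ↦ (7 u, v). Straight lines in the (x̃, ỹ) plane pull back to: (a) horizontal circles (v = const), (b) vertical generators (u = const), and (c) helices (7 u tan θ = v, i.e. v = c · u + d).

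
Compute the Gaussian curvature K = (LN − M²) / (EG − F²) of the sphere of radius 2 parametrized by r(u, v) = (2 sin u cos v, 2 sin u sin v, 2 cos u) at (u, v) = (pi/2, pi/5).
K = 1/4

Coefficients of the first fundamental form: E = 4, F = 0, G = 4*sin(u)^2.
Coefficients of the second fundamental form: L = -2*sin(u)/Abs(sin(u)), M = 0, N = -2*sin(u)^3/Abs(sin(u)).
Assemble K = (LN − M²)/(EG − F²) = 1/4. At (u, v) = (pi/2, pi/5): K = 1/4.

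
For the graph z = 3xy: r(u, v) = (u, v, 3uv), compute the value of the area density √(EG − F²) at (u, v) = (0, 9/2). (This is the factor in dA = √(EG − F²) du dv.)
√(EG − F²)|_{(0, 9/2)} = sqrt(733)/2

E = 9*v^2 + 1, F = 9*u*v, G = 9*u^2 + 1, so EG − F² = 9*u^2 + 9*v^2 + 1. Taking the positive square root: √(EG − F²) = sqrt(9*u^2 + 9*v^2 + 1). At (u, v) = (0, 9/2): sqrt(733)/2.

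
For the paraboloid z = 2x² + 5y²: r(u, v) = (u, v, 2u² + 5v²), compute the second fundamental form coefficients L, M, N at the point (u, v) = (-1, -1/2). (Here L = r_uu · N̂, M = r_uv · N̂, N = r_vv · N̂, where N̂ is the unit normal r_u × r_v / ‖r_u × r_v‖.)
L = 2*sqrt(42)/21;  M = 0;  N = 5*sqrt(42)/21

Compute the unit normal N̂(u, v) = (-4*u/sqrt(16*u^2 + 100*v^2 + 1), -10*v/sqrt(16*u^2 + 100*v^2 + 1), 1/sqrt(16*u^2 + 100*v^2 + 1)), and the second partials r_uu, r_uv, r_vv. Take dot products:
  L(u, v) = r_uu · N̂ = 4/sqrt(16*u^2 + 100*v^2 + 1),
  M(u, v) = r_uv · N̂ = 0,
  N(u, v) = r_vv · N̂ = 10/sqrt(16*u^2 + 100*v^2 + 1).
Evaluating at (u, v) = (-1, -1/2):
  L = 2*sqrt(42)/21, M = 0, N = 5*sqrt(42)/21.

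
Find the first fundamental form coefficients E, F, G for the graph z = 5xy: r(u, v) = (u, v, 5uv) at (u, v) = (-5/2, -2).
E = 101;  F = 125;  G = 629/4

Partials: r_u = (1, 0, 5*v), r_v = (0, 1, 5*u). As functions of (u, v):
  E = r_u · r_u = 25*v^2 + 1,
  F = r_u · r_v = 25*u*v,
  G = r_v · r_v = 25*u^2 + 1.
Evaluating at (u, v) = (-5/2, -2): E = 101, F = 125, G = 629/4.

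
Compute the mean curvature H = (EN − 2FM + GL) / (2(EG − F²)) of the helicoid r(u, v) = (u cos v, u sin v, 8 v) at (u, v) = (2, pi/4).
H = 0

With E = 1, F = 0, G = u^2 + 64, L = 0, M = -8/sqrt(u^2 + 64), N = 0, assemble
  H = (EN − 2FM + GL) / (2(EG − F²)) = 0.
At (u, v) = (2, pi/4): H = 0.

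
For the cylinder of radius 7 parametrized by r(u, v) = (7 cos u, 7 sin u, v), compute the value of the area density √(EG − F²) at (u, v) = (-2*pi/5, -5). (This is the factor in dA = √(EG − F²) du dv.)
√(EG − F²)|_{(-2*pi/5, -5)} = 7

E = 49, F = 0, G = 1, so EG − F² = 49. Taking the positive square root: √(EG − F²) = 7. At (u, v) = (-2*pi/5, -5): 7.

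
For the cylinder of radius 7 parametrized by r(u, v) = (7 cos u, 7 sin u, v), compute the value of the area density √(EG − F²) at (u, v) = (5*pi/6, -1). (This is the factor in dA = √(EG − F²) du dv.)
√(EG − F²)|_{(5*pi/6, -1)} = 7

E = 49, F = 0, G = 1, so EG − F² = 49. Taking the positive square root: √(EG − F²) = 7. At (u, v) = (5*pi/6, -1): 7.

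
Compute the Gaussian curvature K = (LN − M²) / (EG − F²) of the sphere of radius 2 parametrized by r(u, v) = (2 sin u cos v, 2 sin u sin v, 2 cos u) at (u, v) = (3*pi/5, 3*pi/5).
K = 1/4

Coefficients of the first fundamental form: E = 4, F = 0, G = 4*sin(u)^2.
Coefficients of the second fundamental form: L = -2*sin(u)/Abs(sin(u)), M = 0, N = -2*sin(u)^3/Abs(sin(u)).
Assemble K = (LN − M²)/(EG − F²) = 1/4. At (u, v) = (3*pi/5, 3*pi/5): K = 1/4.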